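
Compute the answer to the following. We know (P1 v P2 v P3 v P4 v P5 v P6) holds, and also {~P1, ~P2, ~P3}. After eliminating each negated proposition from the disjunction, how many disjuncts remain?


Original disjuncts (6): P1, P2, P3, P4, P5, P6
Negated (eliminate): ~P1, ~P2, ~P3
Remaining disjuncts: P4, P5, P6
Count = 6 - 3 = 3

3


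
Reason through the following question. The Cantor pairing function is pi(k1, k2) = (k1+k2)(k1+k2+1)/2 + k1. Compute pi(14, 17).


k1 + k2 = 31
(k1+k2)(k1+k2+1)/2 = 31 * 32 / 2 = 496
pi = 496 + 14 = 510

510


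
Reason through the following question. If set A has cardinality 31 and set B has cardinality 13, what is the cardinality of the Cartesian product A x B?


The Cartesian product A x B contains all ordered pairs (a, b).
|A x B| = |A| * |B| = 31 * 13 = 403

403


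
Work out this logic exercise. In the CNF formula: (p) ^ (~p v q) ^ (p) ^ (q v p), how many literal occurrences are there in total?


Counting literals in each clause:
Clause 1: 1 literal(s)
Clause 2: 2 literal(s)
Clause 3: 1 literal(s)
Clause 4: 2 literal(s)
Total = 6

6


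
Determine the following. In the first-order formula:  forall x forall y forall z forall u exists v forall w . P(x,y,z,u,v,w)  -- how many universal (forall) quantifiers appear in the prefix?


Quantifier prefix: forall x forall y forall z forall u exists v forall w
Mark each quantifier type:
  U U U U E U
Universal count = 5, Existential count = 1
Asked for universal (forall) quantifiers: 5

5


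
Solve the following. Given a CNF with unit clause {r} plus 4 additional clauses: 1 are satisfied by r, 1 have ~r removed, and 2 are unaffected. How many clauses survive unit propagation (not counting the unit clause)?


Satisfied (removed): 1
Shortened (remain): 1
Unchanged (remain): 2
Remaining = 1 + 2 = 3

3


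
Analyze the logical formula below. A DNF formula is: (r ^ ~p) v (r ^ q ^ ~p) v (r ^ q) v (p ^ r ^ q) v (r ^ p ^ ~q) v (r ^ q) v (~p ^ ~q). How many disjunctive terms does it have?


A DNF formula is a disjunction of terms (conjunctions).
Terms are separated by v.
Counting the disjuncts: 7 terms.

7


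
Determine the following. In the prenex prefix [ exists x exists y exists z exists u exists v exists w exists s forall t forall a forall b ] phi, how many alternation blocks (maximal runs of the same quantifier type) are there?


Quantifier-type sequence: E E E E E E E A A A  (A=forall, E=exists)
Group into maximal same-type runs:
  Ex7 | Ax3
Number of blocks = 2

2


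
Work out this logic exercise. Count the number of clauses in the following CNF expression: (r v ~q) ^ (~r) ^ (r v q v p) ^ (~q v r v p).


A CNF formula is a conjunction of clauses.
Clauses are separated by ^.
Counting the conjuncts: 4 clauses.

4


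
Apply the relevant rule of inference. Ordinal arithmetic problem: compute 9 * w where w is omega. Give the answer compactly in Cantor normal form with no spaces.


Compute 9 * w.
Ordinal * is associative and left-distributive over +, but NOT commutative; for finite n>1, n*w = w but w*n stays w*n.
For finite n>0, n * w = sup{n*k : k<w} = w. So 9 * w = w.
Result = w

w


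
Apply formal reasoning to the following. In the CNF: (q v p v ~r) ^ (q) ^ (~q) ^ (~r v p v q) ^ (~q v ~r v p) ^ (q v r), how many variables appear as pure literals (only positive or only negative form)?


Check each variable for pure literal status:
p: pure positive
q: mixed (not pure)
r: mixed (not pure)
Pure literal count = 1

1


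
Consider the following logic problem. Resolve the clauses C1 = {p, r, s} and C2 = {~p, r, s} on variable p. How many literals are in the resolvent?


Remove p from C1 and ~p from C2.
C1 remainder: {r, s}
C2 remainder: {r, s}
Union (resolvent): {r, s}
Resolvent has 2 literal(s).

2


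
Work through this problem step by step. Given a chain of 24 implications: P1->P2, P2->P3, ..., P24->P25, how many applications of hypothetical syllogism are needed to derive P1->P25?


With 24 implications in a chain connecting 25 propositions:
P1->P2, P2->P3, ..., P24->P25
Steps needed = (number of implications) - 1 = 24 - 1 = 23

23


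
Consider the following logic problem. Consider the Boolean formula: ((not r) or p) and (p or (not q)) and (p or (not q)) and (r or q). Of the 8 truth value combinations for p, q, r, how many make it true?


Evaluate all 8 assignments for p, q, r:
p=0, q=0, r=0: 0
p=0, q=0, r=1: 0
p=0, q=1, r=0: 0
p=0, q=1, r=1: 0
p=1, q=0, r=0: 0
p=1, q=0, r=1: 1
p=1, q=1, r=0: 1
p=1, q=1, r=1: 1
Satisfying count = 3

3


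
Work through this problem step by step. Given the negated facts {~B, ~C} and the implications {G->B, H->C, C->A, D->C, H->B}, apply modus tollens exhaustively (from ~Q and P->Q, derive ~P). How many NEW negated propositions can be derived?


Initial negated facts: {~B, ~C}
Apply modus tollens to closure:
  ~B and G->B  =>  ~G
  ~C and H->C  =>  ~H
  ~C and D->C  =>  ~D
Final negated: {~B, ~C, ~D, ~G, ~H}
New negations: {~D, ~G, ~H}
Count = 3

3


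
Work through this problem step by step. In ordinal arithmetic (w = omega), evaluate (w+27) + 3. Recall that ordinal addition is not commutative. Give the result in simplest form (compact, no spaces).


Compute (w+27) + 3.
Ordinal + is associative but NOT commutative; for finite n>0, n + w = w but w + n stays w+n.
By associativity: (w+27) + 3 = w + (27+3) = w+30.
Result = w+30

w+30


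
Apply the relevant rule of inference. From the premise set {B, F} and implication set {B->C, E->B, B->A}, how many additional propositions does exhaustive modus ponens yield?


Initial facts: {B, F}
Apply modus ponens to closure:
  B and B->C  =>  C
  B and B->A  =>  A
Final known: {A, B, C, F}
New propositions: {A, C}
Count = 2

2


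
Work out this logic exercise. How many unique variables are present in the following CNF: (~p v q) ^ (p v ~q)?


Identify each variable that appears in the formula.
Variables found: p, q
Count = 2

2


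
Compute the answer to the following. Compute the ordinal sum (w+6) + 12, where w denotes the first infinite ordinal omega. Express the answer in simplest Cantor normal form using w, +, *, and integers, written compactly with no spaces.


Compute (w+6) + 12.
Ordinal + is associative but NOT commutative; for finite n>0, n + w = w but w + n stays w+n.
By associativity: (w+6) + 12 = w + (6+12) = w+18.
Result = w+18

w+18


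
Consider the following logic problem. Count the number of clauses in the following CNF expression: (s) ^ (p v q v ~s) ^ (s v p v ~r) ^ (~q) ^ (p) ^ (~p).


A CNF formula is a conjunction of clauses.
Clauses are separated by ^.
Counting the conjuncts: 6 clauses.

6


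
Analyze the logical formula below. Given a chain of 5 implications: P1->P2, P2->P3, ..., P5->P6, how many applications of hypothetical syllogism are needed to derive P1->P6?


With 5 implications in a chain connecting 6 propositions:
P1->P2, P2->P3, ..., P5->P6
Steps needed = (number of implications) - 1 = 5 - 1 = 4

4


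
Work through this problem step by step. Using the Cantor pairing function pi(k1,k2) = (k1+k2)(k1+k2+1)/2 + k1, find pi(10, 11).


k1 + k2 = 21
(k1+k2)(k1+k2+1)/2 = 21 * 22 / 2 = 231
pi = 231 + 10 = 241

241


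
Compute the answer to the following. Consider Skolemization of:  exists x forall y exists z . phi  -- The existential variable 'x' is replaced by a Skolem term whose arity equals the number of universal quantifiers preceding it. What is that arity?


Quantifier prefix: exists x forall y exists z
'x' is existentially quantified at position 1.
No universal quantifiers precede it.
Skolem function arity = 0 (a Skolem constant)

0


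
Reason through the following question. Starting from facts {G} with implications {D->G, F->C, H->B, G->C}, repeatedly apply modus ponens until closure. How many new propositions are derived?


Initial facts: {G}
Apply modus ponens to closure:
  G and G->C  =>  C
Final known: {C, G}
New propositions: {C}
Count = 1

1


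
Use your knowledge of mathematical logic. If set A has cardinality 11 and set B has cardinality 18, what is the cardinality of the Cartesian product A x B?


The Cartesian product A x B contains all ordered pairs (a, b).
|A x B| = |A| * |B| = 11 * 18 = 198

198


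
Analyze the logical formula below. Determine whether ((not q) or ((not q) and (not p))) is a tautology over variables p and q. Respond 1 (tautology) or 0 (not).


Check all 4 assignments:
p=0, q=0: 1
p=0, q=1: 0
p=1, q=0: 1
p=1, q=1: 0
Satisfying count = 2/4.
Tautology iff count = 4: no.

0


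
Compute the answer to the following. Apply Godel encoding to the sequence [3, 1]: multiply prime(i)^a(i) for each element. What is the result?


Encode each element as an exponent of the corresponding prime:
  2^3 = 8
  3^1 = 3
Product = 8 * 3 = 24

24


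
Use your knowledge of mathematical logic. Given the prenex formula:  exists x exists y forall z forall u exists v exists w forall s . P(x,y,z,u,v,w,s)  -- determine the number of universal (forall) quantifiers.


Quantifier prefix: exists x exists y forall z forall u exists v exists w forall s
Mark each quantifier type:
  E E U U E E U
Universal count = 3, Existential count = 4
Asked for universal (forall) quantifiers: 3

3


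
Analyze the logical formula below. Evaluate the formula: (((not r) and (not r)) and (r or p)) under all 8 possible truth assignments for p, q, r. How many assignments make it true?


Check all 8 assignments:
p=0, q=0, r=0: 0
p=0, q=0, r=1: 0
p=0, q=1, r=0: 0
p=0, q=1, r=1: 0
p=1, q=0, r=0: 1
p=1, q=0, r=1: 0
p=1, q=1, r=0: 1
p=1, q=1, r=1: 0
Count of True = 2

2


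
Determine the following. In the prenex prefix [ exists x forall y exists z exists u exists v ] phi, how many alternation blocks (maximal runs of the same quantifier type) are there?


Quantifier-type sequence: E A E E E  (A=forall, E=exists)
Group into maximal same-type runs:
  Ex1 | Ax1 | Ex3
Number of blocks = 3

3


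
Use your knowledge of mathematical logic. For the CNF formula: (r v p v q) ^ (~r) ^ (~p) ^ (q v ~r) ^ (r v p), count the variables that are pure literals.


Check each variable for pure literal status:
p: mixed (not pure)
q: pure positive
r: mixed (not pure)
Pure literal count = 1

1


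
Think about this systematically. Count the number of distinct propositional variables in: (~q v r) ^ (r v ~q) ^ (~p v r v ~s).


Identify each variable that appears in the formula.
Variables found: p, q, r, s
Count = 4

4


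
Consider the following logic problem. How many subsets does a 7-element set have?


The power set of a set with n elements has 2^n elements.
|P(S)| = 2^7 = 128

128


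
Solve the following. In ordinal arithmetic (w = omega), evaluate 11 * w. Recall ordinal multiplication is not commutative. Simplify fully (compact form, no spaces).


Compute 11 * w.
Ordinal * is associative and left-distributive over +, but NOT commutative; for finite n>1, n*w = w but w*n stays w*n.
For finite n>0, n * w = sup{n*k : k<w} = w. So 11 * w = w.
Result = w

w


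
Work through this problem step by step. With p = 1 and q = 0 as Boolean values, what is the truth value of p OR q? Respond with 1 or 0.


p = 1, q = 0
Operation: p OR q
Evaluate: 1 OR 0 = 1

1


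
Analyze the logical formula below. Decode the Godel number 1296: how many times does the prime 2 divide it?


Factorize 1296 by dividing by 2 repeatedly.
Division steps: 2 divides 1296 exactly 4 time(s).
Exponent of 2 = 4

4


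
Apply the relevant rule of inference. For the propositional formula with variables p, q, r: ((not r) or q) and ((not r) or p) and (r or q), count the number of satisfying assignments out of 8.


Evaluate all 8 assignments for p, q, r:
p=0, q=0, r=0: 0
p=0, q=0, r=1: 0
p=0, q=1, r=0: 1
p=0, q=1, r=1: 0
p=1, q=0, r=0: 0
p=1, q=0, r=1: 0
p=1, q=1, r=0: 1
p=1, q=1, r=1: 1
Satisfying count = 3

3


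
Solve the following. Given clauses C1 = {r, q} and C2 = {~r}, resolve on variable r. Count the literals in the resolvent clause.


Remove r from C1 and ~r from C2.
C1 remainder: {q}
C2 remainder: {}
Union (resolvent): {q}
Resolvent has 1 literal(s).

1


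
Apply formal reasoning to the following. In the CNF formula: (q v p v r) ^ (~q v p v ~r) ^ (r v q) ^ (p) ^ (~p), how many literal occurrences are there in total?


Counting literals in each clause:
Clause 1: 3 literal(s)
Clause 2: 3 literal(s)
Clause 3: 2 literal(s)
Clause 4: 1 literal(s)
Clause 5: 1 literal(s)
Total = 10

10


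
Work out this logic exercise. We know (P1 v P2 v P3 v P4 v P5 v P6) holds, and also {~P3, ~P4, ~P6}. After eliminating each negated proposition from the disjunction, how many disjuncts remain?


Original disjuncts (6): P1, P2, P3, P4, P5, P6
Negated (eliminate): ~P3, ~P4, ~P6
Remaining disjuncts: P1, P2, P5
Count = 6 - 3 = 3

3


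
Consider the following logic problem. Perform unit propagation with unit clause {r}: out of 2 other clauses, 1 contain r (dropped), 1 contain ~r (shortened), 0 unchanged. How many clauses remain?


Satisfied (removed): 1
Shortened (remain): 1
Unchanged (remain): 0
Remaining = 1 + 0 = 1

1


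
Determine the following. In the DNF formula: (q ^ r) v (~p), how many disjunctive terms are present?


A DNF formula is a disjunction of terms (conjunctions).
Terms are separated by v.
Counting the disjuncts: 2 terms.

2


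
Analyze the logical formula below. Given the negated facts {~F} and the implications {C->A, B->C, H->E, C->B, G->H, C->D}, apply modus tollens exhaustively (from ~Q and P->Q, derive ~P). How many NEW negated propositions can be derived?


Initial negated facts: {~F}
Apply modus tollens to closure:
  (no implication fires)
Final negated: {~F}
New negations: {(none)}
Count = 0

0


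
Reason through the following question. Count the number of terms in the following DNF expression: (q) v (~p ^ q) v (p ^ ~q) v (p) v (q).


A DNF formula is a disjunction of terms (conjunctions).
Terms are separated by v.
Counting the disjuncts: 5 terms.

5


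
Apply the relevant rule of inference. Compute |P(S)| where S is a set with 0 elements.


The power set of a set with n elements has 2^n elements.
|P(S)| = 2^0 = 1

1


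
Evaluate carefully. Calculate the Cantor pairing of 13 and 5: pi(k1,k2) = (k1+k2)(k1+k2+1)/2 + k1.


k1 + k2 = 18
(k1+k2)(k1+k2+1)/2 = 18 * 19 / 2 = 171
pi = 171 + 13 = 184

184


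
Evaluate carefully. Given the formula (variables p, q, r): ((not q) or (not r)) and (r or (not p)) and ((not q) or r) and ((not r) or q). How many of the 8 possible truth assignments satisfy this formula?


Evaluate all 8 assignments for p, q, r:
p=0, q=0, r=0: 1
p=0, q=0, r=1: 0
p=0, q=1, r=0: 0
p=0, q=1, r=1: 0
p=1, q=0, r=0: 0
p=1, q=0, r=1: 0
p=1, q=1, r=0: 0
p=1, q=1, r=1: 0
Satisfying count = 1

1


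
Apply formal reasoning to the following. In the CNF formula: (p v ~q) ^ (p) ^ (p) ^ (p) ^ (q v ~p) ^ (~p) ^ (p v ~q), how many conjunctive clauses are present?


A CNF formula is a conjunction of clauses.
Clauses are separated by ^.
Counting the conjuncts: 7 clauses.

7


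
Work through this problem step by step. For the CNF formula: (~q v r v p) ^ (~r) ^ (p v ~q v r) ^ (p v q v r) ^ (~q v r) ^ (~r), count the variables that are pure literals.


Check each variable for pure literal status:
p: pure positive
q: mixed (not pure)
r: mixed (not pure)
Pure literal count = 1

1


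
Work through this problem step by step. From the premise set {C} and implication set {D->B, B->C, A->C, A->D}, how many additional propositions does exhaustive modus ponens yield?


Initial facts: {C}
Apply modus ponens to closure:
  (no implication fires)
Final known: {C}
New propositions: {(none)}
Count = 0

0


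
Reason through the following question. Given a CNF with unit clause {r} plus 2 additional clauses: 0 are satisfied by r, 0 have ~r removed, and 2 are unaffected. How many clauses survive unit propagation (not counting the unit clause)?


Satisfied (removed): 0
Shortened (remain): 0
Unchanged (remain): 2
Remaining = 0 + 2 = 2

2


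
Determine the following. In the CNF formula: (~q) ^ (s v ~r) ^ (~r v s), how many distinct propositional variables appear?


Identify each variable that appears in the formula.
Variables found: q, r, s
Count = 3

3


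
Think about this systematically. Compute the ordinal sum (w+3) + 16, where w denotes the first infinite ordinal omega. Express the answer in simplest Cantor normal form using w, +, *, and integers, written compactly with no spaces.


Compute (w+3) + 16.
Ordinal + is associative but NOT commutative; for finite n>0, n + w = w but w + n stays w+n.
By associativity: (w+3) + 16 = w + (3+16) = w+19.
Result = w+19

w+19


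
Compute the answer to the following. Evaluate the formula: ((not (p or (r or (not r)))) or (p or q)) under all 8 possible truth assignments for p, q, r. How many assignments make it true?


Check all 8 assignments:
p=0, q=0, r=0: 0
p=0, q=0, r=1: 0
p=0, q=1, r=0: 1
p=0, q=1, r=1: 1
p=1, q=0, r=0: 1
p=1, q=0, r=1: 1
p=1, q=1, r=0: 1
p=1, q=1, r=1: 1
Count of True = 6

6


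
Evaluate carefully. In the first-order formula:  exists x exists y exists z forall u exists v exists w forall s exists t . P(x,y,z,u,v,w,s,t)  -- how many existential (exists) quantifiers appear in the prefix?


Quantifier prefix: exists x exists y exists z forall u exists v exists w forall s exists t
Mark each quantifier type:
  E E E U E E U E
Universal count = 2, Existential count = 6
Asked for existential (exists) quantifiers: 6

6


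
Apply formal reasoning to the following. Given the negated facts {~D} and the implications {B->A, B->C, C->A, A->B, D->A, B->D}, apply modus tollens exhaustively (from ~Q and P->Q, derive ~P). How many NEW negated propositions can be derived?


Initial negated facts: {~D}
Apply modus tollens to closure:
  ~D and B->D  =>  ~B
  ~B and A->B  =>  ~A
  ~A and C->A  =>  ~C
Final negated: {~A, ~B, ~C, ~D}
New negations: {~A, ~B, ~C}
Count = 3

3


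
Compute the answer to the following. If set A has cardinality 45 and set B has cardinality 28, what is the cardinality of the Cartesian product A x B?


The Cartesian product A x B contains all ordered pairs (a, b).
|A x B| = |A| * |B| = 45 * 28 = 1260

1260


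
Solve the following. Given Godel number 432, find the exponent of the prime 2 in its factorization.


Factorize 432 by dividing by 2 repeatedly.
Division steps: 2 divides 432 exactly 4 time(s).
Exponent of 2 = 4

4


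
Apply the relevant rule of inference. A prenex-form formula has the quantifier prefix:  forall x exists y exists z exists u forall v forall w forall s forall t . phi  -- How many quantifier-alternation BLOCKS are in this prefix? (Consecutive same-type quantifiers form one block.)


Quantifier-type sequence: A E E E A A A A  (A=forall, E=exists)
Group into maximal same-type runs:
  Ax1 | Ex3 | Ax4
Number of blocks = 3

3


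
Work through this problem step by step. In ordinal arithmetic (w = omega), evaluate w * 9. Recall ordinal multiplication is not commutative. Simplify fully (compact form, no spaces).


Compute w * 9.
Ordinal * is associative and left-distributive over +, but NOT commutative; for finite n>1, n*w = w but w*n stays w*n.
w * 9 means 9 copies of w concatenated: w*9.
Result = w*9

w*9


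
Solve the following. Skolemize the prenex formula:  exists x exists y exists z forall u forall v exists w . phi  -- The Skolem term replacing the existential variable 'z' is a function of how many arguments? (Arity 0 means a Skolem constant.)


Quantifier prefix: exists x exists y exists z forall u forall v exists w
'z' is existentially quantified at position 3.
No universal quantifiers precede it.
Skolem function arity = 0 (a Skolem constant)

0


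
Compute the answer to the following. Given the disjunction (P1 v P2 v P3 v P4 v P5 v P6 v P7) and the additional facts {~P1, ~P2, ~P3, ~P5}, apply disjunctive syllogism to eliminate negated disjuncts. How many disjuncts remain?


Original disjuncts (7): P1, P2, P3, P4, P5, P6, P7
Negated (eliminate): ~P1, ~P2, ~P3, ~P5
Remaining disjuncts: P4, P6, P7
Count = 7 - 4 = 3

3


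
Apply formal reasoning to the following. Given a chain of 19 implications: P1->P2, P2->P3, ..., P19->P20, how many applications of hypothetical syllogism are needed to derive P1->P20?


With 19 implications in a chain connecting 20 propositions:
P1->P2, P2->P3, ..., P19->P20
Steps needed = (number of implications) - 1 = 19 - 1 = 18

18


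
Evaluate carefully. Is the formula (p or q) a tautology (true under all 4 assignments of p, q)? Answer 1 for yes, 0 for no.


Check all 4 assignments:
p=0, q=0: 0
p=0, q=1: 1
p=1, q=0: 1
p=1, q=1: 1
Satisfying count = 3/4.
Tautology iff count = 4: no.

0


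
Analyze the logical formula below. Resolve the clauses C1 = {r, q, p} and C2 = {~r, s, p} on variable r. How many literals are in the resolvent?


Remove r from C1 and ~r from C2.
C1 remainder: {q, p}
C2 remainder: {s, p}
Union (resolvent): {p, q, s}
Resolvent has 3 literal(s).

3


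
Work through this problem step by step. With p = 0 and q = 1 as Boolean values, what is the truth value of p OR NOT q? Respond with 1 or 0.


p = 0, q = 1
Operation: p OR NOT q
Evaluate: 0 OR NOT 1 = 0

0


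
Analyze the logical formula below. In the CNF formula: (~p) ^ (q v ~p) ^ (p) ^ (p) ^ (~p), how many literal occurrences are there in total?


Counting literals in each clause:
Clause 1: 1 literal(s)
Clause 2: 2 literal(s)
Clause 3: 1 literal(s)
Clause 4: 1 literal(s)
Clause 5: 1 literal(s)
Total = 6

6


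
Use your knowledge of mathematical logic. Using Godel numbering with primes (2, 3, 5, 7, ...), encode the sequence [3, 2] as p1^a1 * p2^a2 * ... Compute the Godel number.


Encode each element as an exponent of the corresponding prime:
  2^3 = 8
  3^2 = 9
Product = 8 * 9 = 72

72


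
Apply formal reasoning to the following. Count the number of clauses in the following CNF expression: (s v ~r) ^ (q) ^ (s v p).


A CNF formula is a conjunction of clauses.
Clauses are separated by ^.
Counting the conjuncts: 3 clauses.

3


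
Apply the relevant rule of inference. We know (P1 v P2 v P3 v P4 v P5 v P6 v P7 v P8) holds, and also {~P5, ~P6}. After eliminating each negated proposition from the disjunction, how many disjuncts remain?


Original disjuncts (8): P1, P2, P3, P4, P5, P6, P7, P8
Negated (eliminate): ~P5, ~P6
Remaining disjuncts: P1, P2, P3, P4, P7, P8
Count = 8 - 2 = 6

6


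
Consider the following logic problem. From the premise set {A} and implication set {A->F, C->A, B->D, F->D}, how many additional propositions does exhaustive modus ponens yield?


Initial facts: {A}
Apply modus ponens to closure:
  A and A->F  =>  F
  F and F->D  =>  D
Final known: {A, D, F}
New propositions: {D, F}
Count = 2

2


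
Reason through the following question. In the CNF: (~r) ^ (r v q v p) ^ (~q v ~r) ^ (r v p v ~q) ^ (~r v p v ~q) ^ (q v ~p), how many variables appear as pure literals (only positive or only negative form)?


Check each variable for pure literal status:
p: mixed (not pure)
q: mixed (not pure)
r: mixed (not pure)
Pure literal count = 0

0


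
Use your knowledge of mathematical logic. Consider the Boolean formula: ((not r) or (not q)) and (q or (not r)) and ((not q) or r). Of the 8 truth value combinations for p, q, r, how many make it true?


Evaluate all 8 assignments for p, q, r:
p=0, q=0, r=0: 1
p=0, q=0, r=1: 0
p=0, q=1, r=0: 0
p=0, q=1, r=1: 0
p=1, q=0, r=0: 1
p=1, q=0, r=1: 0
p=1, q=1, r=0: 0
p=1, q=1, r=1: 0
Satisfying count = 2

2


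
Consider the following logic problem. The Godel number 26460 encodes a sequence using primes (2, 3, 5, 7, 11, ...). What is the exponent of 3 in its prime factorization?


Factorize 26460 by dividing by 3 repeatedly.
Division steps: 3 divides 26460 exactly 3 time(s).
Exponent of 3 = 3

3


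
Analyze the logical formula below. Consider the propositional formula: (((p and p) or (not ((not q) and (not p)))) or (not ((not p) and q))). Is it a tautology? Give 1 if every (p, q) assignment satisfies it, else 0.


Check all 4 assignments:
p=0, q=0: 1
p=0, q=1: 1
p=1, q=0: 1
p=1, q=1: 1
Satisfying count = 4/4.
Tautology iff count = 4: yes.

1


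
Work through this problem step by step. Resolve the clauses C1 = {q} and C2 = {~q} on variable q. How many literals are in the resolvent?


Remove q from C1 and ~q from C2.
C1 remainder: {}
C2 remainder: {}
Union (resolvent): {} (empty clause)
Resolvent has 0 literal(s).

0


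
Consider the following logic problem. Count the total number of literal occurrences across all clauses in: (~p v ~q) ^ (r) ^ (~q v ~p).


Counting literals in each clause:
Clause 1: 2 literal(s)
Clause 2: 1 literal(s)
Clause 3: 2 literal(s)
Total = 5

5


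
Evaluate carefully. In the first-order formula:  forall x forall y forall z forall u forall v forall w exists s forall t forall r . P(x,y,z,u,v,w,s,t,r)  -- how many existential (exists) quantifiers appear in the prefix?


Quantifier prefix: forall x forall y forall z forall u forall v forall w exists s forall t forall r
Mark each quantifier type:
  U U U U U U E U U
Universal count = 8, Existential count = 1
Asked for existential (exists) quantifiers: 1

1


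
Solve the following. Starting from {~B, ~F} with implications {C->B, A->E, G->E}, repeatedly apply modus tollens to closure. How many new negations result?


Initial negated facts: {~B, ~F}
Apply modus tollens to closure:
  ~B and C->B  =>  ~C
Final negated: {~B, ~C, ~F}
New negations: {~C}
Count = 1

1


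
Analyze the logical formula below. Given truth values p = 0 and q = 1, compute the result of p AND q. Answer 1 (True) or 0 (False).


p = 0, q = 1
Operation: p AND q
Evaluate: 0 AND 1 = 0

0


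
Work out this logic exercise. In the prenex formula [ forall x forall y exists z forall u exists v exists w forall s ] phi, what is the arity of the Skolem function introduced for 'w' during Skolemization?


Quantifier prefix: forall x forall y exists z forall u exists v exists w forall s
'w' is existentially quantified at position 6.
Universal variables preceding it: x, y, u
Skolem function arity = 3

3


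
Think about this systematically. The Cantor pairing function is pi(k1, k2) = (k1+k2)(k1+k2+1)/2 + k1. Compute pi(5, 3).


k1 + k2 = 8
(k1+k2)(k1+k2+1)/2 = 8 * 9 / 2 = 36
pi = 36 + 5 = 41

41


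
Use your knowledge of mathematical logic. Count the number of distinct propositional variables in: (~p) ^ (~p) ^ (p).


Identify each variable that appears in the formula.
Variables found: p
Count = 1

1


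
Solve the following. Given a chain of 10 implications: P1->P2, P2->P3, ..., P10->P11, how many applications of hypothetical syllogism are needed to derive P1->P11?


With 10 implications in a chain connecting 11 propositions:
P1->P2, P2->P3, ..., P10->P11
Steps needed = (number of implications) - 1 = 10 - 1 = 9

9


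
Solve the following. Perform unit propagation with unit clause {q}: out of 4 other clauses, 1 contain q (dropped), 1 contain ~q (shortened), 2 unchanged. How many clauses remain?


Satisfied (removed): 1
Shortened (remain): 1
Unchanged (remain): 2
Remaining = 1 + 2 = 3

3


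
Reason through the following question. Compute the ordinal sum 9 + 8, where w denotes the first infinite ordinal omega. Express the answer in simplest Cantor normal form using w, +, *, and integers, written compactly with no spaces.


Compute 9 + 8.
Ordinal + is associative but NOT commutative; for finite n>0, n + w = w but w + n stays w+n.
Both operands finite; ordinal + agrees with natural +: 9 + 8 = 17.
Result = 17

17


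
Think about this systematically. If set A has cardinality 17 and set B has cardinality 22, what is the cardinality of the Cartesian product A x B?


The Cartesian product A x B contains all ordered pairs (a, b).
|A x B| = |A| * |B| = 17 * 22 = 374

374


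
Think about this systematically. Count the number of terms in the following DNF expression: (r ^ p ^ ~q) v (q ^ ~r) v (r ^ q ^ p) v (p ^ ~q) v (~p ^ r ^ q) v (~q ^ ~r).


A DNF formula is a disjunction of terms (conjunctions).
Terms are separated by v.
Counting the disjuncts: 6 terms.

6


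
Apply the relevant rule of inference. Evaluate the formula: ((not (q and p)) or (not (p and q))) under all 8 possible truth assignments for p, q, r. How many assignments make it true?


Check all 8 assignments:
p=0, q=0, r=0: 1
p=0, q=0, r=1: 1
p=0, q=1, r=0: 1
p=0, q=1, r=1: 1
p=1, q=0, r=0: 1
p=1, q=0, r=1: 1
p=1, q=1, r=0: 0
p=1, q=1, r=1: 0
Count of True = 6

6


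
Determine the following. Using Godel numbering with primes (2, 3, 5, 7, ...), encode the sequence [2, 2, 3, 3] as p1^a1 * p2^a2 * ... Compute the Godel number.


Encode each element as an exponent of the corresponding prime:
  2^2 = 4
  3^2 = 9
  5^3 = 125
  7^3 = 343
Product = 4 * 9 * 125 * 343 = 1543500

1543500


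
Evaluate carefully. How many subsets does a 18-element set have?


The power set of a set with n elements has 2^n elements.
|P(S)| = 2^18 = 262144

262144


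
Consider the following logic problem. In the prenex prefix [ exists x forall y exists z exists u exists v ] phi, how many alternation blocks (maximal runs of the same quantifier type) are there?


Quantifier-type sequence: E A E E E  (A=forall, E=exists)
Group into maximal same-type runs:
  Ex1 | Ax1 | Ex3
Number of blocks = 3

3


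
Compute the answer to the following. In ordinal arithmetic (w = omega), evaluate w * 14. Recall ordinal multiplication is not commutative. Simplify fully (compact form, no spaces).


Compute w * 14.
Ordinal * is associative and left-distributive over +, but NOT commutative; for finite n>1, n*w = w but w*n stays w*n.
w * 14 means 14 copies of w concatenated: w*14.
Result = w*14

w*14


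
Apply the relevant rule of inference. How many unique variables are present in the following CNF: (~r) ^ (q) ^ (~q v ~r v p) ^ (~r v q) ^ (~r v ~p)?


Identify each variable that appears in the formula.
Variables found: p, q, r
Count = 3

3


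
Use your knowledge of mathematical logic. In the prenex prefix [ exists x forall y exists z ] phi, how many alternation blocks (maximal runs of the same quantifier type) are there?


Quantifier-type sequence: E A E  (A=forall, E=exists)
Group into maximal same-type runs:
  Ex1 | Ax1 | Ex1
Number of blocks = 3

3


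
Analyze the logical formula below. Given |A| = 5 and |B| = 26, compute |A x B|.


The Cartesian product A x B contains all ordered pairs (a, b).
|A x B| = |A| * |B| = 5 * 26 = 130

130


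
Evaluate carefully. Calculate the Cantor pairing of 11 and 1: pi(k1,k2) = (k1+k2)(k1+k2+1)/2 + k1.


k1 + k2 = 12
(k1+k2)(k1+k2+1)/2 = 12 * 13 / 2 = 78
pi = 78 + 11 = 89

89


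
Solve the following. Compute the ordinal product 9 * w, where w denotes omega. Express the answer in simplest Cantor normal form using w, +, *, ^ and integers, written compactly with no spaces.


Compute 9 * w.
Ordinal * is associative and left-distributive over +, but NOT commutative; for finite n>1, n*w = w but w*n stays w*n.
For finite n>0, n * w = sup{n*k : k<w} = w. So 9 * w = w.
Result = w

w


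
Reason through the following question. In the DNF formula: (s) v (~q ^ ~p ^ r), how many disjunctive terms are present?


A DNF formula is a disjunction of terms (conjunctions).
Terms are separated by v.
Counting the disjuncts: 2 terms.

2


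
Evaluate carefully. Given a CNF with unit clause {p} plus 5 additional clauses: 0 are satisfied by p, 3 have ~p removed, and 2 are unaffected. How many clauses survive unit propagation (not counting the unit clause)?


Satisfied (removed): 0
Shortened (remain): 3
Unchanged (remain): 2
Remaining = 3 + 2 = 5

5


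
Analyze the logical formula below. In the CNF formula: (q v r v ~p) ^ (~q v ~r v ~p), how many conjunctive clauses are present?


A CNF formula is a conjunction of clauses.
Clauses are separated by ^.
Counting the conjuncts: 2 clauses.

2


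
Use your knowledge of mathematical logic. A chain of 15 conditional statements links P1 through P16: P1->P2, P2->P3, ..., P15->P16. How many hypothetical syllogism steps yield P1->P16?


With 15 implications in a chain connecting 16 propositions:
P1->P2, P2->P3, ..., P15->P16
Steps needed = (number of implications) - 1 = 15 - 1 = 14

14


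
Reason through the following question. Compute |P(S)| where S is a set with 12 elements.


The power set of a set with n elements has 2^n elements.
|P(S)| = 2^12 = 4096

4096


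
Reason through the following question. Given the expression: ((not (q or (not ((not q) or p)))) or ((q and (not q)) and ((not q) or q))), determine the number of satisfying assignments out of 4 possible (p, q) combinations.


Check all 4 assignments:
p=0, q=0: 1
p=0, q=1: 0
p=1, q=0: 1
p=1, q=1: 0
Count of True = 2

2


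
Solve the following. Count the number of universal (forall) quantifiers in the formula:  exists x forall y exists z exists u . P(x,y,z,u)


Quantifier prefix: exists x forall y exists z exists u
Mark each quantifier type:
  E U E E
Universal count = 1, Existential count = 3
Asked for universal (forall) quantifiers: 1

1


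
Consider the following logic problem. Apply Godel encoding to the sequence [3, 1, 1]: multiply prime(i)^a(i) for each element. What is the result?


Encode each element as an exponent of the corresponding prime:
  2^3 = 8
  3^1 = 3
  5^1 = 5
Product = 8 * 3 * 5 = 120

120


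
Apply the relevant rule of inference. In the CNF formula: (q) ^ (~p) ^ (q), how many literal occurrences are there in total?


Counting literals in each clause:
Clause 1: 1 literal(s)
Clause 2: 1 literal(s)
Clause 3: 1 literal(s)
Total = 3

3


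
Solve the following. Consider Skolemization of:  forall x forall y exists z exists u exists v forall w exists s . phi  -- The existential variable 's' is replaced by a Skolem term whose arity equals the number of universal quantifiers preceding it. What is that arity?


Quantifier prefix: forall x forall y exists z exists u exists v forall w exists s
's' is existentially quantified at position 7.
Universal variables preceding it: x, y, w
Skolem function arity = 3

3


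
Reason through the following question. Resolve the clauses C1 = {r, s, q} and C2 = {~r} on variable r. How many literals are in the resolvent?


Remove r from C1 and ~r from C2.
C1 remainder: {s, q}
C2 remainder: {}
Union (resolvent): {q, s}
Resolvent has 2 literal(s).

2


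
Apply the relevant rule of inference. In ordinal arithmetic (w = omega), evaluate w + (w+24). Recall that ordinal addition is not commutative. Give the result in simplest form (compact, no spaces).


Compute w + (w+24).
Ordinal + is associative but NOT commutative; for finite n>0, n + w = w but w + n stays w+n.
w + (w+24) = (w+w) + 24 = w*2+24.
Result = w*2+24

w*2+24


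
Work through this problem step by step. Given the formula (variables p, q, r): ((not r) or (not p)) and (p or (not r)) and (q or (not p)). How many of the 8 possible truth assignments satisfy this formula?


Evaluate all 8 assignments for p, q, r:
p=0, q=0, r=0: 1
p=0, q=0, r=1: 0
p=0, q=1, r=0: 1
p=0, q=1, r=1: 0
p=1, q=0, r=0: 0
p=1, q=0, r=1: 0
p=1, q=1, r=0: 1
p=1, q=1, r=1: 0
Satisfying count = 3

3


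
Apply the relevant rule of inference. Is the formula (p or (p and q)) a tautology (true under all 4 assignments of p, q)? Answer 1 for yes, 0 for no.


Check all 4 assignments:
p=0, q=0: 0
p=0, q=1: 0
p=1, q=0: 1
p=1, q=1: 1
Satisfying count = 2/4.
Tautology iff count = 4: no.

0


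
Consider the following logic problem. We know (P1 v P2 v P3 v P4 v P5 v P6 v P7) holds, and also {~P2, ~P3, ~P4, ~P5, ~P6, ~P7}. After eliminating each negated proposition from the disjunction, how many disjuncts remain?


Original disjuncts (7): P1, P2, P3, P4, P5, P6, P7
Negated (eliminate): ~P2, ~P3, ~P4, ~P5, ~P6, ~P7
Remaining disjuncts: P1
Count = 7 - 6 = 1

1


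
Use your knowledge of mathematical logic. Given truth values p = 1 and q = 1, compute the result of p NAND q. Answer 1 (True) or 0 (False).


p = 1, q = 1
Operation: p NAND q
Evaluate: 1 NAND 1 = 0

0


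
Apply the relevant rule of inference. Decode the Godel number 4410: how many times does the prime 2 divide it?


Factorize 4410 by dividing by 2 repeatedly.
Division steps: 2 divides 4410 exactly 1 time(s).
Exponent of 2 = 1

1


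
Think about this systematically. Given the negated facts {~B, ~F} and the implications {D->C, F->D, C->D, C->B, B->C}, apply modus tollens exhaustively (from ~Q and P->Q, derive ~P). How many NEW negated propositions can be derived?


Initial negated facts: {~B, ~F}
Apply modus tollens to closure:
  ~B and C->B  =>  ~C
  ~C and D->C  =>  ~D
Final negated: {~B, ~C, ~D, ~F}
New negations: {~C, ~D}
Count = 2

2


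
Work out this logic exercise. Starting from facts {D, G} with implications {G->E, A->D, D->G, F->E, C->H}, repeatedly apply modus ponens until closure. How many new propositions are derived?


Initial facts: {D, G}
Apply modus ponens to closure:
  G and G->E  =>  E
Final known: {D, E, G}
New propositions: {E}
Count = 1

1


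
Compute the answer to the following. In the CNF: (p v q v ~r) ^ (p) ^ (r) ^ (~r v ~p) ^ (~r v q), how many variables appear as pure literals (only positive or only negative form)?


Check each variable for pure literal status:
p: mixed (not pure)
q: pure positive
r: mixed (not pure)
Pure literal count = 1

1


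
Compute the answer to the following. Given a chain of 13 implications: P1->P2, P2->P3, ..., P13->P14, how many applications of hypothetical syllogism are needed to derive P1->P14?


With 13 implications in a chain connecting 14 propositions:
P1->P2, P2->P3, ..., P13->P14
Steps needed = (number of implications) - 1 = 13 - 1 = 12

12


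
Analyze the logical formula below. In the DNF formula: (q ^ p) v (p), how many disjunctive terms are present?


A DNF formula is a disjunction of terms (conjunctions).
Terms are separated by v.
Counting the disjuncts: 2 terms.

2


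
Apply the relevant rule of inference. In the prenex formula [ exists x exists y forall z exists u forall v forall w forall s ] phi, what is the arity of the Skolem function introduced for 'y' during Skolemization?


Quantifier prefix: exists x exists y forall z exists u forall v forall w forall s
'y' is existentially quantified at position 2.
No universal quantifiers precede it.
Skolem function arity = 0 (a Skolem constant)

0


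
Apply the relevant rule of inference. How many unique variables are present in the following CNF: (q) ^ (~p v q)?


Identify each variable that appears in the formula.
Variables found: p, q
Count = 2

2


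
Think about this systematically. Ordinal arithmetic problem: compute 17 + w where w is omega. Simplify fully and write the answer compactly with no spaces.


Compute 17 + w.
Ordinal + is associative but NOT commutative; for finite n>0, n + w = w but w + n stays w+n.
Any finite left addend is absorbed by w on the right: 17 + w = w.
Result = w

w


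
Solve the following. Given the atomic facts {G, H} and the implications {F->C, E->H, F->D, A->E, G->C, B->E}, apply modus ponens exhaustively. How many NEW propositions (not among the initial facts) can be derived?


Initial facts: {G, H}
Apply modus ponens to closure:
  G and G->C  =>  C
Final known: {C, G, H}
New propositions: {C}
Count = 1

1


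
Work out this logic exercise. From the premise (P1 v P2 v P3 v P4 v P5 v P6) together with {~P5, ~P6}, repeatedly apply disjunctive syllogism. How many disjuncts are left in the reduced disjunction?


Original disjuncts (6): P1, P2, P3, P4, P5, P6
Negated (eliminate): ~P5, ~P6
Remaining disjuncts: P1, P2, P3, P4
Count = 6 - 2 = 4

4


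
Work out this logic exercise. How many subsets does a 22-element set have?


The power set of a set with n elements has 2^n elements.
|P(S)| = 2^22 = 4194304

4194304
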